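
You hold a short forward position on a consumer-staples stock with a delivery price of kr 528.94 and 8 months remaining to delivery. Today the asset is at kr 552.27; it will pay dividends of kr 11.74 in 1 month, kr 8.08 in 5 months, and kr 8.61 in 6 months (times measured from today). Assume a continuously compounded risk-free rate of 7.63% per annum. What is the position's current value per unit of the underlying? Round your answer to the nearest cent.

PV(remaining dividends) I = 11.74·e^(−0.0763·1/12) + 8.08·e^(−0.0763·5/12) + 8.61·e^(−0.0763·6/12) = 27.7805
Current forward F = (S − I)·e^(rT) = (552.27 − 27.7805)·e^(0.0763·8/12) = 524.4895 × 1.052183 = 551.8589
Value (long) = (F − K)·e^(−rT) = (551.8589 − 528.94) × 0.950405 = 21.7822
Short position value = −(long value) = -kr 21.78

-kr 21.78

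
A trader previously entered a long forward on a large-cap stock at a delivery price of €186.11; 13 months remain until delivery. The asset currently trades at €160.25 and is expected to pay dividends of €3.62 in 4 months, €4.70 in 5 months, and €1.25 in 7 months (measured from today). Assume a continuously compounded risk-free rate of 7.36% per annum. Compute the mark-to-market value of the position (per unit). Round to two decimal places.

-€20.88

PV(remaining dividends) I = 3.62·e^(−0.0736·4/12) + 4.70·e^(−0.0736·5/12) + 1.25·e^(−0.0736·7/12) = 9.2878
Current forward F = (S − I)·e^(rT) = (160.25 − 9.2878)·e^(0.0736·13/12) = 150.9622 × 1.082998 = 163.4918
Value (long) = (F − K)·e^(−rT) = (163.4918 − 186.11) × 0.923363 = -20.8848
Value = -€20.88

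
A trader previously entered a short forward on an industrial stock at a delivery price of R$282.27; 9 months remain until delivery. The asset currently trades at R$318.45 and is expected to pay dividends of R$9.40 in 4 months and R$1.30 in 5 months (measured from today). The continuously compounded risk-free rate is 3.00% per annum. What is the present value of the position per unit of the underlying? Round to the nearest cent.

PV(remaining dividends) I = 9.40·e^(−0.0300·4/12) + 1.30·e^(−0.0300·5/12) = 10.5903
Current forward F = (S − I)·e^(rT) = (318.45 − 10.5903)·e^(0.0300·9/12) = 307.8597 × 1.022755 = 314.8650
Value (long) = (F − K)·e^(−rT) = (314.8650 − 282.27) × 0.977751 = 31.8698
Short position value = −(long value) = -R$31.87

-R$31.87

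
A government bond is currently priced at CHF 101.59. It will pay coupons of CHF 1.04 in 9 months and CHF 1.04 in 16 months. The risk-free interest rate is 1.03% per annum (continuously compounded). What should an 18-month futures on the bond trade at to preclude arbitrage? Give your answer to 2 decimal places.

PV(coupons) I = 1.04·e^(−0.0103·9/12) + 1.04·e^(−0.0103·16/12)
I = 1.0320 + 1.0258 = 2.0578
F = (S − I)·e^(rT) = (101.59 − 2.0578) · e^(0.0103·18/12)
= 99.5322 · e^0.015450 = 99.5322 × 1.015570 = CHF 101.08

CHF 101.08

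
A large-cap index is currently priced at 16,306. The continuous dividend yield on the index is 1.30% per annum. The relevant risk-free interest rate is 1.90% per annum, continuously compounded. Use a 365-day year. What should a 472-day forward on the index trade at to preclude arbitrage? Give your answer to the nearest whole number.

F = S·e^((r − q)T) = 16306 · e^((0.0190 − 0.0130) × 472/365)
= 16306 · e^0.007759 = 16306 × 1.007789
F = 16,433

16,433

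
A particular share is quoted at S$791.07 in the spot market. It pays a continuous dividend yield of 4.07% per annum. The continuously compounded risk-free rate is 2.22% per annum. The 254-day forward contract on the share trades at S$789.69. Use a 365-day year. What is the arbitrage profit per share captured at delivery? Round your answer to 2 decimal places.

S$8.74 per share

Fair forward: F* = S·e^(carry·T), with carry = (r − q) = 0.0222 − 0.0407 = -0.0185
F* = 791.07 · e^(-0.0185 × 254/365) = 791.07 · e^-0.012874 = 791.07 × 0.987209 = S$780.9514
Market S$789.69 > fair S$780.9514: forward overpriced → cash-and-carry (buy spot, short the forward).
At maturity, profit = |F_mkt − F*| = |789.69 − 780.9514| = S$8.74 per share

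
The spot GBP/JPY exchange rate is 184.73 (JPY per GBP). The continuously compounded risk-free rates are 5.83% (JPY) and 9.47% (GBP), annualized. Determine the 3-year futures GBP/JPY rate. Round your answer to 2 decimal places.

165.62

F = S·e^((r_JPY − r_GBP)T) = 184.73 · e^((0.0583 − 0.0947) × 3)
= 184.73 · e^-0.109200 = 184.73 × 0.896551
F = 165.62 JPY per GBP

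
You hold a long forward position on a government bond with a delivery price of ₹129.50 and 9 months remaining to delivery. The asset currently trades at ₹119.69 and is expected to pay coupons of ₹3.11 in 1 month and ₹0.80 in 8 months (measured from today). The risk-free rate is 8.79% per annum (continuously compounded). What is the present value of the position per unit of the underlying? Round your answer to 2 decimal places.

-₹5.39

PV(remaining coupons) I = 3.11·e^(−0.0879·1/12) + 0.80·e^(−0.0879·8/12) = 3.8418
Current forward F = (S − I)·e^(rT) = (119.69 − 3.8418)·e^(0.0879·9/12) = 115.8482 × 1.068147 = 123.7429
Value (long) = (F − K)·e^(−rT) = (123.7429 − 129.50) × 0.936201 = -5.3898
Value = -₹5.39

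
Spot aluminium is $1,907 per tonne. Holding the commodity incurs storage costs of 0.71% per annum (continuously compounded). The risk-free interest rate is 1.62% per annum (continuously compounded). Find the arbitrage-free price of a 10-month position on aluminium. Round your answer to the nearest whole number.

$1,944 per tonne

Net carry = r + u − y = 0.0162 + 0.0071 − 0.0000 = 0.0233
F = S·e^((r+u−y)T) = 1907 · e^(0.0233 × 10/12) = 1907 · e^0.019417
= 1907 × 1.019607 = $1,944 per tonne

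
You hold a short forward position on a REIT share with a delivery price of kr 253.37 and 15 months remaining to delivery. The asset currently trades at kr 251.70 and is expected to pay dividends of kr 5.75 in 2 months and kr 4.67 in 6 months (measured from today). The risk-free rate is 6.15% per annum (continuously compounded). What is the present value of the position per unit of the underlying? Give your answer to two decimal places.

PV(remaining dividends) I = 5.75·e^(−0.0615·2/12) + 4.67·e^(−0.0615·6/12) = 10.2199
Current forward F = (S − I)·e^(rT) = (251.70 − 10.2199)·e^(0.0615·15/12) = 241.4801 × 1.079907 = 260.7761
Value (long) = (F − K)·e^(−rT) = (260.7761 − 253.37) × 0.926006 = 6.8581
Short position value = −(long value) = -kr 6.86

-kr 6.86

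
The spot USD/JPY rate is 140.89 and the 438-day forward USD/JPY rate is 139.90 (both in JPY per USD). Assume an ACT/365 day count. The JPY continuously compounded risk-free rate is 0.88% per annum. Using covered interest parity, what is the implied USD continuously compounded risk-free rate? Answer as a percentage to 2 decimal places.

1.47%

F = S·e^((r_JPY − r_USD)T) ⇒ r_USD = r_JPY − ln(F/S)/T
ln(139.90/140.89) = -0.007052; /(438/365) = -0.005877
r_USD = 0.0088 + 0.005877 = 0.014677
r_USD = 1.47%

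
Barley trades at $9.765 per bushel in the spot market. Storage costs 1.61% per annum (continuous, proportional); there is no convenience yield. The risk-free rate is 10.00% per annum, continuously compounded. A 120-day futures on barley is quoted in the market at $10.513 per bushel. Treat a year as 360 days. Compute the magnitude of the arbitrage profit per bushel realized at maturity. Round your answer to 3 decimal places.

$0.363 per bushel

Fair futures: F* = S·e^(carry·T), with carry = (r + u) = 0.1000 + 0.0161 = 0.1161
F* = 9.765 · e^(0.1161 × 120/360) = 9.765 · e^0.038700 = 9.765 × 1.039459 = $10.1503
Market $10.513 > fair $10.1503: forward overpriced → cash-and-carry (buy spot, short the forward).
At maturity, profit = |F_mkt − F*| = |10.513 − 10.1503| = $0.363 per bushel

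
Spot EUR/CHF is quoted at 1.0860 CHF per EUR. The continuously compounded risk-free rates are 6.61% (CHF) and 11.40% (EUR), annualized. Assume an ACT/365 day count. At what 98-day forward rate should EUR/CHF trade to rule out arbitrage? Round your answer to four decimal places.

1.0721

F = S·e^((r_CHF − r_EUR)T) = 1.0860 · e^((0.0661 − 0.1140) × 98/365)
= 1.0860 · e^-0.012861 = 1.0860 × 0.987221
F = 1.0721 CHF per EUR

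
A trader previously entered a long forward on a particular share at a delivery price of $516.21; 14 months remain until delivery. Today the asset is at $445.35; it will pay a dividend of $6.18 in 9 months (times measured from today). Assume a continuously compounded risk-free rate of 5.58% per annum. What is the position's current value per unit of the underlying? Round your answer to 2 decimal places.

PV(remaining dividends) I = 6.18·e^(−0.0558·9/12) = 5.9267
Current forward F = (S − I)·e^(rT) = (445.35 − 5.9267)·e^(0.0558·14/12) = 439.4233 × 1.067266 = 468.9815
Value (long) = (F − K)·e^(−rT) = (468.9815 − 516.21) × 0.936974 = -44.2519
Value = -$44.25

-$44.25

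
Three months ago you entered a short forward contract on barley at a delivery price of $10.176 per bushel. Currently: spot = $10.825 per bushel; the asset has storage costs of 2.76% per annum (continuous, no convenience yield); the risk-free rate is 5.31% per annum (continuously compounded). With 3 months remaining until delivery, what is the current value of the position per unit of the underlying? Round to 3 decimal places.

-$0.858 per bushel

Current fair forward for the remaining 3 months: F = S·e^((r + u)·T), (r + u) = 0.0531 + 0.0276 = 0.0807
F = 10.825 · e^(0.0807 × 3/12) = 10.825 × 1.020380 = 11.0456
Value of long forward = (F − K)·e^(−rT) = (11.0456 − 10.176) · e^(−0.0531·3/12)
= 0.8696 × 0.986813 = 0.858
Short position value = −(long value) = -$0.858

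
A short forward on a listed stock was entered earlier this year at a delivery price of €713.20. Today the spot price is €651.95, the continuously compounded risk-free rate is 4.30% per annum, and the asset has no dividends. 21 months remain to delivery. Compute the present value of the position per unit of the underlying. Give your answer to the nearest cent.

Current fair forward for the remaining 21 months: F = S·e^(r·T), r = 0.0430
F = 651.95 · e^(0.0430 × 21/12) = 651.95 × 1.078154 = 702.9025
Value of long forward = (F − K)·e^(−rT) = (702.9025 − 713.20) · e^(−0.0430·21/12)
= -10.2975 × 0.927512 = -9.55
Short position value = −(long value) = €9.55

€9.55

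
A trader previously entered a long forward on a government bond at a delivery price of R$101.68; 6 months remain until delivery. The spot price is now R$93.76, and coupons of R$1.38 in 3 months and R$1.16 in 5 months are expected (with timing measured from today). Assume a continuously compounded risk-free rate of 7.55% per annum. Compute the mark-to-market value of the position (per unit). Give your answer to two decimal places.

-R$6.63

PV(remaining coupons) I = 1.38·e^(−0.0755·3/12) + 1.16·e^(−0.0755·5/12) = 2.4783
Current forward F = (S − I)·e^(rT) = (93.76 − 2.4783)·e^(0.0755·6/12) = 91.2817 × 1.038472 = 94.7935
Value (long) = (F − K)·e^(−rT) = (94.7935 − 101.68) × 0.962954 = -6.6314
Value = -R$6.63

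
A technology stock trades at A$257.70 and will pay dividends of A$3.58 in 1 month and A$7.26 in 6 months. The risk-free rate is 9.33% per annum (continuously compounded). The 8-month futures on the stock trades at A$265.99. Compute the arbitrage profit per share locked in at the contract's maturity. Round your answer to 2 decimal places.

PV(dividends) I = 3.58·e^(−0.0933·1/12) + 7.26·e^(−0.0933·6/12) = 10.4814
Fair futures F* = (S − I)·e^(rT) = (257.70 − 10.4814)·e^0.062200 = 247.2186 × 1.064175 = 263.0839
Market A$265.99 > fair 263.0839: forward overpriced → cash-and-carry (borrow at r, buy the stock and collect the dividends, short the forward).
Profit at T = |F_mkt − F*| = |265.99 − 263.0839| = A$2.91 per share

A$2.91 per share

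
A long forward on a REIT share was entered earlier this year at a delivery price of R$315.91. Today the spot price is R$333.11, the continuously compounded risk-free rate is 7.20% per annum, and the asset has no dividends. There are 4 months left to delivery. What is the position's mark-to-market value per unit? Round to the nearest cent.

R$24.69

Current fair forward for the remaining 4 months: F = S·e^(r·T), r = 0.0720
F = 333.11 · e^(0.0720 × 4/12) = 333.11 × 1.024290 = 341.2012
Value of long forward = (F − K)·e^(−rT) = (341.2012 − 315.91) · e^(−0.0720·4/12)
= 25.2912 × 0.976286 = 24.69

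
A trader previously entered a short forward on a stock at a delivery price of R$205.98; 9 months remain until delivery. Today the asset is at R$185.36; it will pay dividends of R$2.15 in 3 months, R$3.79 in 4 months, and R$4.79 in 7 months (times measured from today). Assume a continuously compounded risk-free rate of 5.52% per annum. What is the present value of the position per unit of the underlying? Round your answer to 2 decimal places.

R$22.75

PV(remaining dividends) I = 2.15·e^(−0.0552·3/12) + 3.79·e^(−0.0552·4/12) + 4.79·e^(−0.0552·7/12) = 10.4797
Current forward F = (S − I)·e^(rT) = (185.36 − 10.4797)·e^(0.0552·9/12) = 174.8803 × 1.042269 = 182.2723
Value (long) = (F − K)·e^(−rT) = (182.2723 − 205.98) × 0.959445 = -22.7462
Short position value = −(long value) = R$22.75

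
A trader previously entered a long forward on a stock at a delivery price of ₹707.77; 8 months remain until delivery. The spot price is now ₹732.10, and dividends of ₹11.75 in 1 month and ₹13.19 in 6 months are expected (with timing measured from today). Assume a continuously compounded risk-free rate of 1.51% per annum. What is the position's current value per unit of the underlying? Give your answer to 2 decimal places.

₹6.59

PV(remaining dividends) I = 11.75·e^(−0.0151·1/12) + 13.19·e^(−0.0151·6/12) = 24.8260
Current forward F = (S − I)·e^(rT) = (732.10 − 24.8260)·e^(0.0151·8/12) = 707.2740 × 1.010118 = 714.4302
Value (long) = (F − K)·e^(−rT) = (714.4302 − 707.77) × 0.989984 = 6.5935
Value = ₹6.59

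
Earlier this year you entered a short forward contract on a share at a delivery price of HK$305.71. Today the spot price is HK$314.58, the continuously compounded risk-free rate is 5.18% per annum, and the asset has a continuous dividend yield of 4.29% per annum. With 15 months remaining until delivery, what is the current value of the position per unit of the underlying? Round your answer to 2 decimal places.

-HK$11.61

Current fair forward for the remaining 15 months: F = S·e^((r − q)·T), (r − q) = 0.0518 − 0.0429 = 0.0089
F = 314.58 · e^(0.0089 × 15/12) = 314.58 × 1.011187 = 318.0992
Value of long forward = (F − K)·e^(−rT) = (318.0992 − 305.71) · e^(−0.0518·15/12)
= 12.3892 × 0.937302 = 11.61
Short position value = −(long value) = -HK$11.61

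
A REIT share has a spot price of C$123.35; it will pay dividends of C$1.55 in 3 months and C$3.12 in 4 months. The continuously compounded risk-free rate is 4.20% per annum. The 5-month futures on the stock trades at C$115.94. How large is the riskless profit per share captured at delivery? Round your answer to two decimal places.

C$4.90 per share

PV(dividends) I = 1.55·e^(−0.0420·3/12) + 3.12·e^(−0.0420·4/12) = 4.6104
Fair futures F* = (S − I)·e^(rT) = (123.35 − 4.6104)·e^0.017500 = 118.7396 × 1.017654 = 120.8358
Market C$115.94 < fair 120.8358: forward underpriced → reverse cash-and-carry (short the stock, invest proceeds at r, pay the dividends, go long the forward).
Profit at T = |F_mkt − F*| = |115.94 − 120.8358| = C$4.90 per share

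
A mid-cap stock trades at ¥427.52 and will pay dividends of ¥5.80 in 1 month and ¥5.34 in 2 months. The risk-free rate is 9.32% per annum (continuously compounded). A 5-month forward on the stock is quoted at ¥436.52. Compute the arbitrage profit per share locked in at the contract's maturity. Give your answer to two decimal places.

PV(dividends) I = 5.80·e^(−0.0932·1/12) + 5.34·e^(−0.0932·2/12) = 11.0128
Fair forward F* = (S − I)·e^(rT) = (427.52 − 11.0128)·e^0.038833 = 416.5072 × 1.039597 = 432.9996
Market ¥436.52 > fair 432.9996: forward overpriced → cash-and-carry (borrow at r, buy the stock and collect the dividends, short the forward).
Profit at T = |F_mkt − F*| = |436.52 − 432.9996| = ¥3.52 per share

¥3.52 per share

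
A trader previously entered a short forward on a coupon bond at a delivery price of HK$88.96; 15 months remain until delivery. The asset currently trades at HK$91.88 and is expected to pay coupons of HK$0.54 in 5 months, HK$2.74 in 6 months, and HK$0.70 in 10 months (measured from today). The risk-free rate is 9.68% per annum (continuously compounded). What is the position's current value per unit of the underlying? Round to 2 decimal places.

-HK$9.28

PV(remaining coupons) I = 0.54·e^(−0.0968·5/12) + 2.74·e^(−0.0968·6/12) + 0.70·e^(−0.0968·10/12) = 3.7749
Current forward F = (S − I)·e^(rT) = (91.88 − 3.7749)·e^(0.0968·15/12) = 88.1051 × 1.128625 = 99.4376
Value (long) = (F − K)·e^(−rT) = (99.4376 − 88.96) × 0.886034 = 9.2835
Short position value = −(long value) = -HK$9.28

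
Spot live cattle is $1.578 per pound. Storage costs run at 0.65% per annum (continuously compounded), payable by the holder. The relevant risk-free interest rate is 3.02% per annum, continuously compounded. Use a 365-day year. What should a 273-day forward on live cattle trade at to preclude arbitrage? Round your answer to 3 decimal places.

$1.622 per pound

Net carry = r + u − y = 0.0302 + 0.0065 − 0.0000 = 0.0367
F = S·e^((r+u−y)T) = 1.578 · e^(0.0367 × 273/365) = 1.578 · e^0.027450
= 1.578 × 1.027830 = $1.622 per pound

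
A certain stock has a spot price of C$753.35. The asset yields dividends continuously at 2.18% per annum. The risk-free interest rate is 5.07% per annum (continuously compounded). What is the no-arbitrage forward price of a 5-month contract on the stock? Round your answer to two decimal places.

C$762.48

F = S·e^((r − q)T) = 753.35 · e^((0.0507 − 0.0218) × 5/12)
= 753.35 · e^0.012042 = 753.35 × 1.012115
F = C$762.48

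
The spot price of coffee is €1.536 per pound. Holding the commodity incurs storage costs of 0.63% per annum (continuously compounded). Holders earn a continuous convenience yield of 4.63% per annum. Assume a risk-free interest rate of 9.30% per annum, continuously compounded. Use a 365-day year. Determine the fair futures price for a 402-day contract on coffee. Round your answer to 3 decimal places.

€1.628 per pound

Net carry = r + u − y = 0.0930 + 0.0063 − 0.0463 = 0.0530
F = S·e^((r+u−y)T) = 1.536 · e^(0.0530 × 402/365) = 1.536 · e^0.058373
= 1.536 × 1.060110 = €1.628 per pound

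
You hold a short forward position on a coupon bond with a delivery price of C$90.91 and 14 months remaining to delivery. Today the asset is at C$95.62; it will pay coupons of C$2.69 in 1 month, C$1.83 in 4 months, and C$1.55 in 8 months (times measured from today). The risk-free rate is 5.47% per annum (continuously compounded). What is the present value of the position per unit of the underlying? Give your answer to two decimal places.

PV(remaining coupons) I = 2.69·e^(−0.0547·1/12) + 1.83·e^(−0.0547·4/12) + 1.55·e^(−0.0547·8/12) = 5.9692
Current forward F = (S − I)·e^(rT) = (95.62 − 5.9692)·e^(0.0547·14/12) = 89.6508 × 1.065897 = 95.5585
Value (long) = (F − K)·e^(−rT) = (95.5585 − 90.91) × 0.938177 = 4.3611
Short position value = −(long value) = -C$4.36

-C$4.36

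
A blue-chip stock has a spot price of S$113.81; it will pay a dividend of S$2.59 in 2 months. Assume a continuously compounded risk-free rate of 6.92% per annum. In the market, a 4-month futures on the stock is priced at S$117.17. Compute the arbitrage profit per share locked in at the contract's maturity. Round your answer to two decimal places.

S$3.32 per share

PV(dividends) I = 2.59·e^(−0.0692·2/12) = 2.5603
Fair futures F* = (S − I)·e^(rT) = (113.81 − 2.5603)·e^0.023067 = 111.2497 × 1.023335 = 113.8457
Market S$117.17 > fair 113.8457: forward overpriced → cash-and-carry (borrow at r, buy the stock and collect the dividends, short the forward).
Profit at T = |F_mkt − F*| = |117.17 − 113.8457| = S$3.32 per share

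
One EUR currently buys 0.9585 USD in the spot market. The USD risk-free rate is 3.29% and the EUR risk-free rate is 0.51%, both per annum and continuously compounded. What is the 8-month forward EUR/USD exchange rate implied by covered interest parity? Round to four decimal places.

F = S·e^((r_USD − r_EUR)T) = 0.9585 · e^((0.0329 − 0.0051) × 8/12)
= 0.9585 · e^0.018533 = 0.9585 × 1.018706
F = 0.9764 USD per EUR

0.9764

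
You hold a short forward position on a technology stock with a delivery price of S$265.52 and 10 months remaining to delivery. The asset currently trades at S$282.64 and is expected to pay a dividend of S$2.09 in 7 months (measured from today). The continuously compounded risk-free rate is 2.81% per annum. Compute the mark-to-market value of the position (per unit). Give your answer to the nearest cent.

-S$21.21

PV(remaining dividends) I = 2.09·e^(−0.0281·7/12) = 2.0560
Current forward F = (S − I)·e^(rT) = (282.64 − 2.0560)·e^(0.0281·10/12) = 280.5840 × 1.023693 = 287.2319
Value (long) = (F − K)·e^(−rT) = (287.2319 − 265.52) × 0.976855 = 21.2094
Short position value = −(long value) = -S$21.21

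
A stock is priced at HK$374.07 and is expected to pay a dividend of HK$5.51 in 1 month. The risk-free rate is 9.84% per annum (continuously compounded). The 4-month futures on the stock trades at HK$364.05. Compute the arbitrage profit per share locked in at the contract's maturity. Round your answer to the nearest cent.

HK$16.85 per share

PV(dividends) I = 5.51·e^(−0.0984·1/12) = 5.4650
Fair futures F* = (S − I)·e^(rT) = (374.07 − 5.4650)·e^0.032800 = 368.6050 × 1.033344 = 380.8958
Market HK$364.05 < fair 380.8958: forward underpriced → reverse cash-and-carry (short the stock, invest proceeds at r, pay the dividends, go long the forward).
Profit at T = |F_mkt − F*| = |364.05 − 380.8958| = HK$16.85 per share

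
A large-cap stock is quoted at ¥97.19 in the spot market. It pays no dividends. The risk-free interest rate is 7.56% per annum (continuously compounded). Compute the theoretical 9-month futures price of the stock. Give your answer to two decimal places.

F = S·e^(rT) = 97.19 · e^(0.0756 × 9/12)
= 97.19 · e^0.056700 = 97.19 × 1.058338
F = ¥102.86

¥102.86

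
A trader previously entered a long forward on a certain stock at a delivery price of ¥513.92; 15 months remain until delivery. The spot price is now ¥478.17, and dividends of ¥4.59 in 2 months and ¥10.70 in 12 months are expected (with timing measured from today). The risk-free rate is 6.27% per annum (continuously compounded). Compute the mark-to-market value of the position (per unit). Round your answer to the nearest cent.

-¥11.60

PV(remaining dividends) I = 4.59·e^(−0.0627·2/12) + 10.70·e^(−0.0627·12/12) = 14.5920
Current forward F = (S − I)·e^(rT) = (478.17 − 14.5920)·e^(0.0627·15/12) = 463.5780 × 1.081528 = 501.3726
Value (long) = (F − K)·e^(−rT) = (501.3726 − 513.92) × 0.924618 = -11.6016
Value = -¥11.60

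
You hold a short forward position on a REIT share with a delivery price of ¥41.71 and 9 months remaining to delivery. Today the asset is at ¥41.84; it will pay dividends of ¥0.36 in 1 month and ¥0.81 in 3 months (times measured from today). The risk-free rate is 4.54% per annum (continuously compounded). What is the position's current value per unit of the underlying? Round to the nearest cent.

-¥0.37

PV(remaining dividends) I = 0.36·e^(−0.0454·1/12) + 0.81·e^(−0.0454·3/12) = 1.1595
Current forward F = (S − I)·e^(rT) = (41.84 − 1.1595)·e^(0.0454·9/12) = 40.6805 × 1.034636 = 42.0895
Value (long) = (F − K)·e^(−rT) = (42.0895 − 41.71) × 0.966523 = 0.3668
Short position value = −(long value) = -¥0.37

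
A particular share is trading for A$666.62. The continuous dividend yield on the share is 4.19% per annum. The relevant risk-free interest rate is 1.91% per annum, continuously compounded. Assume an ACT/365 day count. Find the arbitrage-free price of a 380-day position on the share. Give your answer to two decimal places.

A$650.98

F = S·e^((r − q)T) = 666.62 · e^((0.0191 − 0.0419) × 380/365)
= 666.62 · e^-0.023737 = 666.62 × 0.976543
F = A$650.98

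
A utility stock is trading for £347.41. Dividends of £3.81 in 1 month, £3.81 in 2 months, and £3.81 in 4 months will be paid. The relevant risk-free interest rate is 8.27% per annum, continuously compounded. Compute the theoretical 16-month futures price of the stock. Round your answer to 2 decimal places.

£375.35

PV(dividends) I = 3.81·e^(−0.0827·1/12) + 3.81·e^(−0.0827·2/12) + 3.81·e^(−0.0827·4/12)
I = 3.7838 + 3.7578 + 3.7064 = 11.2480
F = (S − I)·e^(rT) = (347.41 − 11.2480) · e^(0.0827·16/12)
= 336.1620 · e^0.110267 = 336.1620 × 1.116576 = £375.35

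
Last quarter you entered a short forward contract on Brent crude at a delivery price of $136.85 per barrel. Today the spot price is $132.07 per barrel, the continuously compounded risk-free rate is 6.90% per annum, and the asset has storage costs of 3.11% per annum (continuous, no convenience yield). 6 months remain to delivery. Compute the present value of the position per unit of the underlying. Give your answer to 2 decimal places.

Current fair forward for the remaining 6 months: F = S·e^((r + u)·T), (r + u) = 0.0690 + 0.0311 = 0.1001
F = 132.07 · e^(0.1001 × 6/12) = 132.07 × 1.051324 = 138.8484
Value of long forward = (F − K)·e^(−rT) = (138.8484 − 136.85) · e^(−0.0690·6/12)
= 1.9984 × 0.966088 = 1.93
Short position value = −(long value) = -$1.93

-$1.93 per barrel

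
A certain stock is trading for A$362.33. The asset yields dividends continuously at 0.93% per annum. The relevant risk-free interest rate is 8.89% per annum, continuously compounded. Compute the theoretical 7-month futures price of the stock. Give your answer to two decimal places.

A$379.55

F = S·e^((r − q)T) = 362.33 · e^((0.0889 − 0.0093) × 7/12)
= 362.33 · e^0.046433 = 362.33 × 1.047528
F = A$379.55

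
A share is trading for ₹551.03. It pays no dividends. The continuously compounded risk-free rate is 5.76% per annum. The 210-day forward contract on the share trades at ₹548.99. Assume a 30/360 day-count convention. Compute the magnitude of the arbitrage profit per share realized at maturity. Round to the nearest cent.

Fair forward: F* = S·e^(carry·T), with carry = r = 0.0576
F* = 551.03 · e^(0.0576 × 210/360) = 551.03 · e^0.033600 = 551.03 × 1.034171 = ₹569.8592
Market ₹548.99 < fair ₹569.8592: forward underpriced → reverse cash-and-carry (short spot, go long the forward).
At maturity, profit = |F_mkt − F*| = |548.99 − 569.8592| = ₹20.87 per share

₹20.87 per share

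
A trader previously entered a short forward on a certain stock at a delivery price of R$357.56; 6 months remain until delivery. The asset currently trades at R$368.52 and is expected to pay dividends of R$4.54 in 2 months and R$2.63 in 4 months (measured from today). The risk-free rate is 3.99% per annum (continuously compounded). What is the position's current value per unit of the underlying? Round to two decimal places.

-R$10.92

PV(remaining dividends) I = 4.54·e^(−0.0399·2/12) + 2.63·e^(−0.0399·4/12) = 7.1052
Current forward F = (S − I)·e^(rT) = (368.52 − 7.1052)·e^(0.0399·6/12) = 361.4148 × 1.020150 = 368.6973
Value (long) = (F − K)·e^(−rT) = (368.6973 − 357.56) × 0.980248 = 10.9173
Short position value = −(long value) = -R$10.92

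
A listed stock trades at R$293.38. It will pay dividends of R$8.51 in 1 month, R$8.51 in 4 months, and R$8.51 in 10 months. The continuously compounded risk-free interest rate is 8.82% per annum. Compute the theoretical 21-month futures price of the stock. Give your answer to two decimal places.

PV(dividends) I = 8.51·e^(−0.0882·1/12) + 8.51·e^(−0.0882·4/12) + 8.51·e^(−0.0882·10/12)
I = 8.4477 + 8.2634 + 7.9069 = 24.6180
F = (S − I)·e^(rT) = (293.38 − 24.6180) · e^(0.0882·21/12)
= 268.7620 · e^0.154350 = 268.7620 × 1.166899 = R$313.62

R$313.62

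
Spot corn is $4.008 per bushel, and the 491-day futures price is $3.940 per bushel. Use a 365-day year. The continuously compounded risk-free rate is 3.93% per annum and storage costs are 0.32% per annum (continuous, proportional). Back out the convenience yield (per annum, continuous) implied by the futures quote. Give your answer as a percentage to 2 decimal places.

5.52%

F = S·e^((r+u−y)T) ⇒ (r+u−y) = ln(F/S)/T
ln(3.940/4.008) = -0.017112; /T ⇒ -0.012721
y = r + u − ln(F/S)/T = 0.0393 + 0.0032 + 0.012721 = 0.055221
y = 5.52%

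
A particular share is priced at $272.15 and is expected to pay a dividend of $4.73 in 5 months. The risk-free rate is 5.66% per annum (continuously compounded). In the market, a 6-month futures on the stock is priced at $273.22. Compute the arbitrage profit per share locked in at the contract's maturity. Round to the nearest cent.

PV(dividends) I = 4.73·e^(−0.0566·5/12) = 4.6198
Fair futures F* = (S − I)·e^(rT) = (272.15 − 4.6198)·e^0.028300 = 267.5302 × 1.028704 = 275.2094
Market $273.22 < fair 275.2094: forward underpriced → reverse cash-and-carry (short the stock, invest proceeds at r, pay the dividends, go long the forward).
Profit at T = |F_mkt − F*| = |273.22 − 275.2094| = $1.99 per share

$1.99 per share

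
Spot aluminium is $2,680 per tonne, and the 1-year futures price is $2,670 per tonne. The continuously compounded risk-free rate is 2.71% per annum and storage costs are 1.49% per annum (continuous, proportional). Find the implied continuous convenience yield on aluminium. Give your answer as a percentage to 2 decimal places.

F = S·e^((r+u−y)T) ⇒ (r+u−y) = ln(F/S)/T
ln(2670/2680) = -0.003738; /T ⇒ -0.003738
y = r + u − ln(F/S)/T = 0.0271 + 0.0149 + 0.003738 = 0.045738
y = 4.57%

4.57%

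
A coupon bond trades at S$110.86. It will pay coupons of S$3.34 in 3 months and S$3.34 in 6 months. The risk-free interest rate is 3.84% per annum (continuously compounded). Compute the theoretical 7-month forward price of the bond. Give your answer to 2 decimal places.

S$106.64

PV(coupons) I = 3.34·e^(−0.0384·3/12) + 3.34·e^(−0.0384·6/12)
I = 3.3081 + 3.2765 = 6.5846
F = (S − I)·e^(rT) = (110.86 − 6.5846) · e^(0.0384·7/12)
= 104.2754 · e^0.022400 = 104.2754 × 1.022653 = S$106.64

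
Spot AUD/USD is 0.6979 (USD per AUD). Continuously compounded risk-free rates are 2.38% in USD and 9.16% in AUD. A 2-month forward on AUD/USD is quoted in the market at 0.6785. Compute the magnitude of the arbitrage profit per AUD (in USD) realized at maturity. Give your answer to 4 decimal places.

0.0116 per AUD (in USD)

Fair forward: F* = S·e^(carry·T), with carry = (r_USD − r_AUD) = 0.0238 − 0.0916 = -0.0678
F* = 0.6979 · e^(-0.0678 × 2/12) = 0.6979 · e^-0.011300 = 0.6979 × 0.988764 = 0.6901
Market 0.6785 < fair 0.6901: forward underpriced → reverse cash-and-carry (short spot, go long the forward).
At maturity, profit = |F_mkt − F*| = |0.6785 − 0.6901| = 0.0116 per AUD (in USD)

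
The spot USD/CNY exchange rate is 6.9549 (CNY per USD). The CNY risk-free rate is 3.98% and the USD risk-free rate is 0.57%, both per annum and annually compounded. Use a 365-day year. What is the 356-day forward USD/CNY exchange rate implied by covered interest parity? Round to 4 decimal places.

7.1848

By covered interest parity, F = S · (1+r_CNY)^T / (1+r_USD)^T
= 6.9549 × 1.038800 / 1.005559 = 6.9549 × 1.033057
F = 7.1848 CNY per USD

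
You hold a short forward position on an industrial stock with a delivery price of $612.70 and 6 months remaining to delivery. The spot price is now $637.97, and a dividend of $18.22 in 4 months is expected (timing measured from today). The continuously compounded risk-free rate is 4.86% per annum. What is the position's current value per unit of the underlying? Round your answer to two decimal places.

PV(remaining dividends) I = 18.22·e^(−0.0486·4/12) = 17.9272
Current forward F = (S − I)·e^(rT) = (637.97 − 17.9272)·e^(0.0486·6/12) = 620.0428 × 1.024598 = 635.2946
Value (long) = (F − K)·e^(−rT) = (635.2946 − 612.70) × 0.975993 = 22.0522
Short position value = −(long value) = -$22.05

-$22.05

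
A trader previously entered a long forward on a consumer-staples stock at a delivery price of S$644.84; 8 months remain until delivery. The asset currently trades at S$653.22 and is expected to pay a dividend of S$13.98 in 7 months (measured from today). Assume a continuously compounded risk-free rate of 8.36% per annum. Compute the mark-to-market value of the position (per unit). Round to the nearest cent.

PV(remaining dividends) I = 13.98·e^(−0.0836·7/12) = 13.3146
Current forward F = (S − I)·e^(rT) = (653.22 − 13.3146)·e^(0.0836·8/12) = 639.9054 × 1.057316 = 676.5822
Value (long) = (F − K)·e^(−rT) = (676.5822 − 644.84) × 0.945791 = 30.0215
Value = S$30.02

S$30.02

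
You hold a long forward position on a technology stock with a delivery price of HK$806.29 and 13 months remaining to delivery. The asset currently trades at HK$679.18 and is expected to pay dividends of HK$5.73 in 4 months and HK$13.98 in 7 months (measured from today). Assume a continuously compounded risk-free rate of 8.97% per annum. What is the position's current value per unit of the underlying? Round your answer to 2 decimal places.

-HK$71.27

PV(remaining dividends) I = 5.73·e^(−0.0897·4/12) + 13.98·e^(−0.0897·7/12) = 18.8285
Current forward F = (S − I)·e^(rT) = (679.18 − 18.8285)·e^(0.0897·13/12) = 660.3515 × 1.102053 = 727.7424
Value (long) = (F − K)·e^(−rT) = (727.7424 − 806.29) × 0.907397 = -71.2739
Value = -HK$71.27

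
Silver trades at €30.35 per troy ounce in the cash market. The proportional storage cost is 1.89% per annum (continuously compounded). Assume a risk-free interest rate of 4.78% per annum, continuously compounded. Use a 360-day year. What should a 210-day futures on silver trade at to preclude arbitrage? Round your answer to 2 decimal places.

Net carry = r + u − y = 0.0478 + 0.0189 − 0.0000 = 0.0667
F = S·e^((r+u−y)T) = 30.35 · e^(0.0667 × 210/360) = 30.35 · e^0.038908
= 30.35 × 1.039675 = €31.55 per troy ounce

€31.55 per troy ounce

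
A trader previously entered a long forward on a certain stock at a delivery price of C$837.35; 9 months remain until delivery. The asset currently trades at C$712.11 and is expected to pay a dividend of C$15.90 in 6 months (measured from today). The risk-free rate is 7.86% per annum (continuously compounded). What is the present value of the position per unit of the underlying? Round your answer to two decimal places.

-C$92.59

PV(remaining dividends) I = 15.90·e^(−0.0786·6/12) = 15.2872
Current forward F = (S − I)·e^(rT) = (712.11 − 15.2872)·e^(0.0786·9/12) = 696.8228 × 1.060722 = 739.1353
Value (long) = (F − K)·e^(−rT) = (739.1353 − 837.35) × 0.942754 = -92.5923
Value = -C$92.59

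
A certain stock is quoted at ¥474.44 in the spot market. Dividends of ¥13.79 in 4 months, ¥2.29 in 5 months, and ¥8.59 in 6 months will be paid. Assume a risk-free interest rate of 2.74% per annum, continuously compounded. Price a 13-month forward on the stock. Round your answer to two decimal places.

¥463.60

PV(dividends) I = 13.79·e^(−0.0274·4/12) + 2.29·e^(−0.0274·5/12) + 8.59·e^(−0.0274·6/12)
I = 13.6646 + 2.2640 + 8.4731 = 24.4017
F = (S − I)·e^(rT) = (474.44 − 24.4017) · e^(0.0274·13/12)
= 450.0383 · e^0.029683 = 450.0383 × 1.030128 = ¥463.60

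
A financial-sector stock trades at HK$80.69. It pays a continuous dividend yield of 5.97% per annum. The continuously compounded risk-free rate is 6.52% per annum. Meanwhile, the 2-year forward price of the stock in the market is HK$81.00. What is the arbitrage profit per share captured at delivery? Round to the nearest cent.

Fair forward: F* = S·e^(carry·T), with carry = (r − q) = 0.0652 − 0.0597 = 0.0055
F* = 80.69 · e^(0.0055 × 2) = 80.69 · e^0.011000 = 80.69 × 1.011061 = HK$81.5825
Market HK$81.00 < fair HK$81.5825: forward underpriced → reverse cash-and-carry (short spot, go long the forward).
At maturity, profit = |F_mkt − F*| = |81.00 − 81.5825| = HK$0.58 per share

HK$0.58 per share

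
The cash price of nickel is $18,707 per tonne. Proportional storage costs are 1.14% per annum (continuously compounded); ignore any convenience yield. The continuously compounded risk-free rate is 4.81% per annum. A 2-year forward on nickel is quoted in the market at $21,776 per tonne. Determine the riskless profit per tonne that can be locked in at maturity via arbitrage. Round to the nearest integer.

$705 per tonne

Fair forward: F* = S·e^(carry·T), with carry = (r + u) = 0.0481 + 0.0114 = 0.0595
F* = 18707 · e^(0.0595 × 2) = 18707 · e^0.119000 = 18707 × 1.126370 = $21071.0036
Market $21776 > fair $21071.0036: forward overpriced → cash-and-carry (buy spot, short the forward).
At maturity, profit = |F_mkt − F*| = |21776 − 21071.0036| = $705 per tonne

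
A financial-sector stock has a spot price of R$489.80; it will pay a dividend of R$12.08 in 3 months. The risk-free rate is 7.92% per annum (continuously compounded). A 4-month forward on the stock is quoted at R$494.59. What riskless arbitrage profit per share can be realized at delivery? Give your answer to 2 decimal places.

PV(dividends) I = 12.08·e^(−0.0792·3/12) = 11.8432
Fair forward F* = (S − I)·e^(rT) = (489.80 − 11.8432)·e^0.026400 = 477.9568 × 1.026752 = 490.7431
Market R$494.59 > fair 490.7431: forward overpriced → cash-and-carry (borrow at r, buy the stock and collect the dividends, short the forward).
Profit at T = |F_mkt − F*| = |494.59 − 490.7431| = R$3.85 per share

R$3.85 per share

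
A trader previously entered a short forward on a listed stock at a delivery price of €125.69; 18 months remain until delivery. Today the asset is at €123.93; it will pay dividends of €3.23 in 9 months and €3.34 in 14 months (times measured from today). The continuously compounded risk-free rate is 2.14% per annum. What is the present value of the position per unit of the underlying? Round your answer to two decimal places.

PV(remaining dividends) I = 3.23·e^(−0.0214·9/12) + 3.34·e^(−0.0214·14/12) = 6.4362
Current forward F = (S − I)·e^(rT) = (123.93 − 6.4362)·e^(0.0214·18/12) = 117.4938 × 1.032621 = 121.3266
Value (long) = (F − K)·e^(−rT) = (121.3266 − 125.69) × 0.968410 = -4.2256
Short position value = −(long value) = €4.23

€4.23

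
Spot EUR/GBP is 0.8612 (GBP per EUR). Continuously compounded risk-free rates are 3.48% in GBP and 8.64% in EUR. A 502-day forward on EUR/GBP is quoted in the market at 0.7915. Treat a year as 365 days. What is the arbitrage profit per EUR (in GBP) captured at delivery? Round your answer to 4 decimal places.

0.0107 per EUR (in GBP)

Fair forward: F* = S·e^(carry·T), with carry = (r_GBP − r_EUR) = 0.0348 − 0.0864 = -0.0516
F* = 0.8612 · e^(-0.0516 × 502/365) = 0.8612 · e^-0.070968 = 0.8612 × 0.931492 = 0.8022
Market 0.7915 < fair 0.8022: forward underpriced → reverse cash-and-carry (short spot, go long the forward).
At maturity, profit = |F_mkt − F*| = |0.7915 − 0.8022| = 0.0107 per EUR (in GBP)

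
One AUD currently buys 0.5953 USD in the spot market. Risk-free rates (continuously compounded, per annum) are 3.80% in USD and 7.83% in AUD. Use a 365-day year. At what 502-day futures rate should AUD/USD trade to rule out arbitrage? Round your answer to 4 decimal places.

F = S·e^((r_USD − r_AUD)T) = 0.5953 · e^((0.0380 − 0.0783) × 502/365)
= 0.5953 · e^-0.055426 = 0.5953 × 0.946082
F = 0.5632 USD per AUD

0.5632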